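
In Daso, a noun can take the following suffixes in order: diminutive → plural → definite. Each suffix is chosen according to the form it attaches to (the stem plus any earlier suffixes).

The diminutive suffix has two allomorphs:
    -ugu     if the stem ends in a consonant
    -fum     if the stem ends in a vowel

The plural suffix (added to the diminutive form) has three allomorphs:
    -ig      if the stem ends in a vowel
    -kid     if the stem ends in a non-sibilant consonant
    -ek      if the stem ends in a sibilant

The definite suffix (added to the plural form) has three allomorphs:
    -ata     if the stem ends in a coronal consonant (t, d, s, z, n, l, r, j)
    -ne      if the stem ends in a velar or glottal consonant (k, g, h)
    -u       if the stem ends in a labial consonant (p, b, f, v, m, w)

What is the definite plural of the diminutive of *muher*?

muheruguigne

Since the final sound of *muher* is /r/ (a consonant), it takes -ugu, giving *muherugu*.
The diminutive form *muherugu*: final sound = /u/, a vowel → -ig → *muheruguig*.
The plural form *muheruguig* — final consonant /g/ (velar/glottal) → -ne → *muheruguigne*.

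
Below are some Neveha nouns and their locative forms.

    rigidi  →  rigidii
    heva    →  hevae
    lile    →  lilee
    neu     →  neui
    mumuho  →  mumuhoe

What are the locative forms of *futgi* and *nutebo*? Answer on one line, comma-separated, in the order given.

futgii, nuteboe

The suffix is conditioned by the last vowel: -i when the last vowel of the stem is a high vowel (*rigidi*, *neu*); -e when the last vowel of the stem is a non-high vowel (*heva*, *lile*, *mumuho*).
Since the last vowel of *futgi* is /i/ (a high vowel), it takes -i, giving *futgii*.
The last vowel of *nutebo* is /o/, which is a non-high vowel, so the suffix is -e, giving *nuteboe*.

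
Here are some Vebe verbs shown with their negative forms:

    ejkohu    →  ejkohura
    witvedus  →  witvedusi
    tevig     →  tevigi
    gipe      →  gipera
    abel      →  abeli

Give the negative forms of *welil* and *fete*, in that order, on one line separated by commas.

welili, fetera

The alternation tracks the final sound of the stem — -i when the stem ends in a consonant (*witvedus*, *tevig*, *abel*); -ra when the stem ends in a vowel (*ejkohu*, *gipe*).
*welil*: final sound = /l/, a consonant → -i → *welili*.
*fete*: final sound = /e/, a vowel → -ra → *fetera*.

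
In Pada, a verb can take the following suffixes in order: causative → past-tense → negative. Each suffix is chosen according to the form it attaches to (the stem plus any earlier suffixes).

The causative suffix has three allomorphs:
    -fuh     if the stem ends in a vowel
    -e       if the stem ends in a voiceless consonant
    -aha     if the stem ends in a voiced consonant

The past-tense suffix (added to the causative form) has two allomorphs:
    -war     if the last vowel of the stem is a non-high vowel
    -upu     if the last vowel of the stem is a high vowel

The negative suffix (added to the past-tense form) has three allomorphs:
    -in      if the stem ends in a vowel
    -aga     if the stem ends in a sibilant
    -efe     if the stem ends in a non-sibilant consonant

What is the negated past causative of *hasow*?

Since the final sound of *hasow* is /w/ (a voiced consonant), it takes -aha, giving *hasowaha*.
The causative form *hasowaha*: last vowel = /a/, a non-high vowel → -war → *hasowahawar*.
The past-tense form *hasowahawar*: final sound = /r/, a non-sibilant consonant → -efe → *hasowahawarefe*.

hasowahawarefe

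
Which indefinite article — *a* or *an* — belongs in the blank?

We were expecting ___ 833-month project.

The indefinite article is chosen by the initial *sound* of the following word, not its spelling.
The number *833* is spoken "eight hundred …", beginning with /eɪt/ — a vowel sound.
So the article is *an*: We were expecting an 833-month project.

an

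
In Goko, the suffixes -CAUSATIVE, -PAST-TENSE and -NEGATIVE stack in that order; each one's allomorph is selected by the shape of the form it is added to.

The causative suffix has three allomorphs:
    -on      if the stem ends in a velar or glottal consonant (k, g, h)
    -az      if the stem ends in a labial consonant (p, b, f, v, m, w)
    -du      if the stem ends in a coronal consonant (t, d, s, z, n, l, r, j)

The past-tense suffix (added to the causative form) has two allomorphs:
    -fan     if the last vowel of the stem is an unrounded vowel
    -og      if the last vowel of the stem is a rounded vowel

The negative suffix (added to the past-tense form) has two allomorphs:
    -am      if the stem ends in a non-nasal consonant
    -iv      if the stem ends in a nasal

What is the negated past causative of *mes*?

*mes*: final consonant = /s/, coronal → -du → *mesdu*.
The last vowel of the causative form *mesdu* is /u/, which is a rounded vowel, so the past-tense suffix is -og, giving *mesduog*.
The past-tense form *mesduog* — final consonant /g/ (non-nasal) → -am → *mesduogam*.

mesduogam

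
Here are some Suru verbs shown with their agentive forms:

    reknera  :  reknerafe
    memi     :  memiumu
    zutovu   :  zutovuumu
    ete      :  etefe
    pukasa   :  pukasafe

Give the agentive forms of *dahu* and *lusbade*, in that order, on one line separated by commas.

dahuumu, lusbadefe

The suffix is conditioned by the last vowel: -umu when the last vowel of the stem is a high vowel (*memi*, *zutovu*); -fe when the last vowel of the stem is a non-high vowel (*reknera*, *ete*, *pukasa*).
*dahu* — last vowel /u/ (a high vowel) → -umu → *dahuumu*.
Since the last vowel of *lusbade* is /e/ (a non-high vowel), it takes -fe, giving *lusbadefe*.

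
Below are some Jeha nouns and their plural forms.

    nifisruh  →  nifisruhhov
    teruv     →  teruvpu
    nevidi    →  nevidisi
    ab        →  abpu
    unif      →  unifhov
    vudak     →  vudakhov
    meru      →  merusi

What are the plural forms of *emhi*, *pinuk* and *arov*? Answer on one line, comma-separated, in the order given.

emhisi, pinukhov, arovpu

The suffix is conditioned by the final sound: -hov when the stem ends in a voiceless consonant (*nifisruh*, *unif*, *vudak*); -pu when the stem ends in a voiced consonant (*teruv*, *ab*); -si when the stem ends in a vowel (*nevidi*, *meru*).
The final sound of *emhi* is /i/, which is a vowel, so the suffix is -si, giving *emhisi*.
Since the final sound of *pinuk* is /k/ (a voiceless consonant), it takes -hov, giving *pinukhov*.
*arov* — final sound /v/ (a voiced consonant) → -pu → *arovpu*.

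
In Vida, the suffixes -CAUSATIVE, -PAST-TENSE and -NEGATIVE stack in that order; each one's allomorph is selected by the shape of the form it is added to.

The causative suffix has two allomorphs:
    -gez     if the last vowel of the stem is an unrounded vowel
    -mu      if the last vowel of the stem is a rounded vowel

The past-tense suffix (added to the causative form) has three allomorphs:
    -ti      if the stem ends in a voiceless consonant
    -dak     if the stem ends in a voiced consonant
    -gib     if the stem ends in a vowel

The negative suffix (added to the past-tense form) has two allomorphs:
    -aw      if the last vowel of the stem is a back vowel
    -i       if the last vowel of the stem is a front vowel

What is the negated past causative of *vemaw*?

vemawgezdakaw

The last vowel of *vemaw* is /a/, which is an unrounded vowel, so the causative suffix is -gez, giving *vemawgez*.
The causative form *vemawgez* — final sound /z/ (a voiced consonant) → -dak → *vemawgezdak*.
The past-tense form *vemawgezdak*: last vowel = /a/, a back vowel → -aw → *vemawgezdakaw*.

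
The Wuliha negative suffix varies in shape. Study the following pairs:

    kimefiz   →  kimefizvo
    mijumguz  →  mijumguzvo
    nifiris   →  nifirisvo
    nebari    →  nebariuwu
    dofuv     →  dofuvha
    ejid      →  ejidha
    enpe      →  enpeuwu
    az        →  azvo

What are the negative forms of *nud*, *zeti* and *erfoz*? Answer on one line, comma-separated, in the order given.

nudha, zetiuwu, erfozvo

The suffix is conditioned by the final sound: -vo when the stem ends in a sibilant (*kimefiz*, *mijumguz*, *nifiris*, *az*); -ha when the stem ends in a non-sibilant consonant (*dofuv*, *ejid*); -uwu when the stem ends in a vowel (*nebari*, *enpe*).
*nud* — final sound /d/ (a non-sibilant consonant) → -ha → *nudha*.
*zeti*: final sound = /i/, a vowel → -uwu → *zetiuwu*.
The final sound of *erfoz* is /z/, which is a sibilant, so the suffix is -vo, giving *erfozvo*.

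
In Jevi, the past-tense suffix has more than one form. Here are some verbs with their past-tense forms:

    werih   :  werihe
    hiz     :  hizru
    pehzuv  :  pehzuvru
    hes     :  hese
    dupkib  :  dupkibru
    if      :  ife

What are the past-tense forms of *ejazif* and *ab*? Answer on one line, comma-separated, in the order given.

ejazife, abru

The pattern is voicing of the final consonant: -e when the stem ends in a voiceless consonant (*werih*, *hes*, *if*); -ru when the stem ends in a voiced consonant (*hiz*, *pehzuv*, *dupkib*).
Since the final consonant of *ejazif* is /f/ (voiceless), it takes -e, giving *ejazife*.
Since the final consonant of *ab* is /b/ (voiced), it takes -ru, giving *abru*.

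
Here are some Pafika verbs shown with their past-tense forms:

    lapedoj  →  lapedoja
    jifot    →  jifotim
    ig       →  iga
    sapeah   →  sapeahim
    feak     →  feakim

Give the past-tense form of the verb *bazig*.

baziga

Looking at the final consonant of each stem: -im when the stem ends in a voiceless consonant (*jifot*, *sapeah*, *feak*); -a when the stem ends in a voiced consonant (*lapedoj*, *ig*).
The final consonant of *bazig* is /g/, which is voiced, so the suffix is -a, giving *baziga*.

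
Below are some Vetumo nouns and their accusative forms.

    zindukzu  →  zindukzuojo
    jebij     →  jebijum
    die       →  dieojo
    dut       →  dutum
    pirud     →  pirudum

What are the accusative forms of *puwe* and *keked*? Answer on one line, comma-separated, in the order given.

puweojo, kekedum

The alternation tracks the final sound of the stem — -um when the stem ends in a consonant (*jebij*, *dut*, *pirud*); -ojo when the stem ends in a vowel (*zindukzu*, *die*).
*puwe*: final sound = /e/, a vowel → -ojo → *puweojo*.
Since the final sound of *keked* is /d/ (a consonant), it takes -um, giving *kekedum*.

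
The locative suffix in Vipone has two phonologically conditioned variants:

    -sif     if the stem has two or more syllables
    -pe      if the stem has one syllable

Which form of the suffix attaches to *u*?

*u* (one syllable) → -pe.

-pe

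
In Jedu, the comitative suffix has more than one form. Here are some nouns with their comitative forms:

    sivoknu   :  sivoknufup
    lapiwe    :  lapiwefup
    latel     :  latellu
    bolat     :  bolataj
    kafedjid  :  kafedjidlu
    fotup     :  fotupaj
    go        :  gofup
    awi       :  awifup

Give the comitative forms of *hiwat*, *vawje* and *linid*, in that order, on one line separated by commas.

The alternation tracks the final sound of the stem — -aj when the stem ends in a voiceless consonant (*bolat*, *fotup*); -lu when the stem ends in a voiced consonant (*latel*, *kafedjid*); -fup when the stem ends in a vowel (*sivoknu*, *lapiwe*, *go*, *awi*).
Since the final sound of *hiwat* is /t/ (a voiceless consonant), it takes -aj, giving *hiwataj*.
The final sound of *vawje* is /e/, which is a vowel, so the suffix is -fup, giving *vawjefup*.
*linid*: final sound = /d/, a voiced consonant → -lu → *linidlu*.

hiwataj, vawjefup, linidlu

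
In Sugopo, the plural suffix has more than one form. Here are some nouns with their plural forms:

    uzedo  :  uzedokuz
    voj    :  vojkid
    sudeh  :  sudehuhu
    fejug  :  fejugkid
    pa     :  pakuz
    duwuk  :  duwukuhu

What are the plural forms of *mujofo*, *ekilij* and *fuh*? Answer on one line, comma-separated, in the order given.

mujofokuz, ekilijkid, fuhuhu

The pattern is voicing of the final sound: -uhu when the stem ends in a voiceless consonant (*sudeh*, *duwuk*); -kid when the stem ends in a voiced consonant (*voj*, *fejug*); -kuz when the stem ends in a vowel (*uzedo*, *pa*).
*mujofo*: final sound = /o/, a vowel → -kuz → *mujofokuz*.
*ekilij*: final sound = /j/, a voiced consonant → -kid → *ekilijkid*.
The final sound of *fuh* is /h/, which is a voiceless consonant, so the suffix is -uhu, giving *fuhuhu*.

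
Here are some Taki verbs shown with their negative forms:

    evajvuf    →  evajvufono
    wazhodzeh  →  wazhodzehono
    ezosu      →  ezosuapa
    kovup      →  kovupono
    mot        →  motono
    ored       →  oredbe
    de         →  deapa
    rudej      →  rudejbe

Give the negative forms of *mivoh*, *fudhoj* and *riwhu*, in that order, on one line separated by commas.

mivohono, fudhojbe, riwhuapa

The suffix is conditioned by the final sound: -ono when the stem ends in a voiceless consonant (*evajvuf*, *wazhodzeh*, *kovup*, *mot*); -be when the stem ends in a voiced consonant (*ored*, *rudej*); -apa when the stem ends in a vowel (*ezosu*, *de*).
The final sound of *mivoh* is /h/, which is a voiceless consonant, so the suffix is -ono, giving *mivohono*.
Since the final sound of *fudhoj* is /j/ (a voiced consonant), it takes -be, giving *fudhojbe*.
The final sound of *riwhu* is /u/, which is a vowel, so the suffix is -apa, giving *riwhuapa*.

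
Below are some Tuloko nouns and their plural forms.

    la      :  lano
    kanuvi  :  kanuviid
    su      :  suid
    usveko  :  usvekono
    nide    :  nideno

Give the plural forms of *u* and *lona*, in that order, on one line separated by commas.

The alternation tracks the last vowel of the stem — -id when the last vowel of the stem is a high vowel (*kanuvi*, *su*); -no when the last vowel of the stem is a non-high vowel (*la*, *usveko*, *nide*).
The last vowel of *u* is /u/, which is a high vowel, so the suffix is -id, giving *uid*.
Since the last vowel of *lona* is /a/ (a non-high vowel), it takes -no, giving *lonano*.

uid, lonano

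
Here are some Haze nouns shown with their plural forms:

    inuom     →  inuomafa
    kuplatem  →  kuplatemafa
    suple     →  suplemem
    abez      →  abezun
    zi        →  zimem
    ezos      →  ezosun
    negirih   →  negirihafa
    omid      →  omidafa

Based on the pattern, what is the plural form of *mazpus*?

mazpusun

Looking at the final sound of each stem: -un when the stem ends in a sibilant (*abez*, *ezos*); -afa when the stem ends in a non-sibilant consonant (*inuom*, *kuplatem*, *negirih*, *omid*); -mem when the stem ends in a vowel (*suple*, *zi*).
Since the final sound of *mazpus* is /s/ (a sibilant), it takes -un, giving *mazpusun*.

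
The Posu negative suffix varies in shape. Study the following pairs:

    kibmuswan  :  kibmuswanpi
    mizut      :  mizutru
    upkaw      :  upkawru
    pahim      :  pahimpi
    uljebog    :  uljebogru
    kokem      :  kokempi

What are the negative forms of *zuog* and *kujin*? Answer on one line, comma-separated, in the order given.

Looking at the final consonant of each stem: -pi when the stem ends in a nasal (*kibmuswan*, *pahim*, *kokem*); -ru when the stem ends in a non-nasal consonant (*mizut*, *upkaw*, *uljebog*).
*zuog* — final consonant /g/ (non-nasal) → -ru → *zuogru*.
*kujin*: final consonant = /n/, a nasal → -pi → *kujinpi*.

zuogru, kujinpi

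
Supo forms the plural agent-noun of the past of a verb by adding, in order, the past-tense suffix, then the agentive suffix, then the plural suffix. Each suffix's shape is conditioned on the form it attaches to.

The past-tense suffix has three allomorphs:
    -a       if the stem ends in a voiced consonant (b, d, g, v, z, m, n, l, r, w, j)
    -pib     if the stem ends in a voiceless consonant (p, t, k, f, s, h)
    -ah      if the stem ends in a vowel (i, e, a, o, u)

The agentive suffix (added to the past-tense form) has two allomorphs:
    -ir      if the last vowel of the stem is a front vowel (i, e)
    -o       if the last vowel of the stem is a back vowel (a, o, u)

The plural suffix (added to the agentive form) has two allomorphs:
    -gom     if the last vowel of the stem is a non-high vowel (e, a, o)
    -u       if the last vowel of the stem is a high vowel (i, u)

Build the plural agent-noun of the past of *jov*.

jovaogom

Since the final sound of *jov* is /v/ (a voiced consonant), it takes -a, giving *jova*.
The past-tense form *jova* — last vowel /a/ (a back vowel) → -o → *jovao*.
The last vowel of the agentive form *jovao* is /o/, which is a non-high vowel, so the plural suffix is -gom, giving *jovaogom*.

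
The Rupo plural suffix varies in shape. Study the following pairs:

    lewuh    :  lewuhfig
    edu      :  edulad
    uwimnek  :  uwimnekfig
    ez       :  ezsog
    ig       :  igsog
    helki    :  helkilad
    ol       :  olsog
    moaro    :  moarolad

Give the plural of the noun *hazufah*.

The alternation tracks the final sound of the stem — -fig when the stem ends in a voiceless consonant (*lewuh*, *uwimnek*); -sog when the stem ends in a voiced consonant (*ez*, *ig*, *ol*); -lad when the stem ends in a vowel (*edu*, *helki*, *moaro*).
Since the final sound of *hazufah* is /h/ (a voiceless consonant), it takes -fig, giving *hazufahfig*.

hazufahfig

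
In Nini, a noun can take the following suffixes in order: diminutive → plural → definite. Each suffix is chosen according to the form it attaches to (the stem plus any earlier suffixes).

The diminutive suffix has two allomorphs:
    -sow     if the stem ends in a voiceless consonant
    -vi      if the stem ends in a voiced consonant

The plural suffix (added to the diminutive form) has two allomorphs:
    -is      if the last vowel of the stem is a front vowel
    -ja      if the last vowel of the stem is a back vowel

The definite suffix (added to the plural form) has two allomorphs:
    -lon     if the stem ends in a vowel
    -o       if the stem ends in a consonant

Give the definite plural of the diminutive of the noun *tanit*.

tanitsowjalon

The final consonant of *tanit* is /t/, which is voiceless, so the diminutive suffix is -sow, giving *tanitsow*.
The last vowel of the diminutive form *tanitsow* is /o/, which is a back vowel, so the plural suffix is -ja, giving *tanitsowja*.
Since the final sound of the plural form *tanitsowja* is /a/ (a vowel), it takes -lon, giving *tanitsowjalon*.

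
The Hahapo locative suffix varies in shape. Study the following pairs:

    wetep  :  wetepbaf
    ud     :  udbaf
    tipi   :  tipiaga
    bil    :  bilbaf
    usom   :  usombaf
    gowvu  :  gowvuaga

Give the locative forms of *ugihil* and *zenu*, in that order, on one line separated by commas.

ugihilbaf, zenuaga

The suffix is conditioned by the final sound: -baf when the stem ends in a consonant (*wetep*, *ud*, *bil*, *usom*); -aga when the stem ends in a vowel (*tipi*, *gowvu*).
*ugihil* — final sound /l/ (a consonant) → -baf → *ugihilbaf*.
Since the final sound of *zenu* is /u/ (a vowel), it takes -aga, giving *zenuaga*.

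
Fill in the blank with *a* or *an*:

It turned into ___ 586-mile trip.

The indefinite article is chosen by the initial *sound* of the following word, not its spelling.
The number *586* is spoken "five hundred …", beginning with /faɪv/ — a consonant sound.
So the article is *a*: It turned into a 586-mile trip.

a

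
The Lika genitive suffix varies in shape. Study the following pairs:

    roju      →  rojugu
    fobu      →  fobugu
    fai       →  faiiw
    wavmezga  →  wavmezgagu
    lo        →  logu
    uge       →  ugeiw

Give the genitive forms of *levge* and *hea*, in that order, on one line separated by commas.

levgeiw, heagu

The suffix is conditioned by the last vowel: -iw when the last vowel of the stem is a front vowel (*fai*, *uge*); -gu when the last vowel of the stem is a back vowel (*roju*, *fobu*, *wavmezga*, *lo*).
Since the last vowel of *levge* is /e/ (a front vowel), it takes -iw, giving *levgeiw*.
Since the last vowel of *hea* is /a/ (a back vowel), it takes -gu, giving *heagu*.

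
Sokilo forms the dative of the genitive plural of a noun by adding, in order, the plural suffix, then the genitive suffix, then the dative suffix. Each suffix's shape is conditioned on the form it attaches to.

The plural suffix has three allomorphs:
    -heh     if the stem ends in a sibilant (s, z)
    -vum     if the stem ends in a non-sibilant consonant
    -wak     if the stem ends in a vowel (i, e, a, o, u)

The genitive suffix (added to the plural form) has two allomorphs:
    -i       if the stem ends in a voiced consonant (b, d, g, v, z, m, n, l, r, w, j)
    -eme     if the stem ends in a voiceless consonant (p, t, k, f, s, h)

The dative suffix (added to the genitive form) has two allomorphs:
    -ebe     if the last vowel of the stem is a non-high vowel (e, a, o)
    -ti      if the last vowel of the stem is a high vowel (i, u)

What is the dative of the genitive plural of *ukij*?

The final sound of *ukij* is /j/, which is a non-sibilant consonant, so the plural suffix is -vum, giving *ukijvum*.
The plural form *ukijvum* — final consonant /m/ (voiced) → -i → *ukijvumi*.
The genitive form *ukijvumi*: last vowel = /i/, a high vowel → -ti → *ukijvumiti*.

ukijvumiti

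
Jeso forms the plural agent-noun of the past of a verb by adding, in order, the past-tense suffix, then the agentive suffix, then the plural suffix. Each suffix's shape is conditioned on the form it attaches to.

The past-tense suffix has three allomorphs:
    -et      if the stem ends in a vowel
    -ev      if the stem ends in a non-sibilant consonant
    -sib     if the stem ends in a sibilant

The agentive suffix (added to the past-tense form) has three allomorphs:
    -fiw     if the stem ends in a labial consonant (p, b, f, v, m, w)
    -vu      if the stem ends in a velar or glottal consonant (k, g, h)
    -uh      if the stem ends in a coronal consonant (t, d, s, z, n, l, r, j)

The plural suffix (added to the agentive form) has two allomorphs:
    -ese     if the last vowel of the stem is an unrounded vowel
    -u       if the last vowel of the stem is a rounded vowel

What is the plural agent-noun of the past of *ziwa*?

ziwaetuhu

The final sound of *ziwa* is /a/, which is a vowel, so the past-tense suffix is -et, giving *ziwaet*.
The past-tense form *ziwaet*: final consonant = /t/, coronal → -uh → *ziwaetuh*.
Since the last vowel of the agentive form *ziwaetuh* is /u/ (a rounded vowel), it takes -u, giving *ziwaetuhu*.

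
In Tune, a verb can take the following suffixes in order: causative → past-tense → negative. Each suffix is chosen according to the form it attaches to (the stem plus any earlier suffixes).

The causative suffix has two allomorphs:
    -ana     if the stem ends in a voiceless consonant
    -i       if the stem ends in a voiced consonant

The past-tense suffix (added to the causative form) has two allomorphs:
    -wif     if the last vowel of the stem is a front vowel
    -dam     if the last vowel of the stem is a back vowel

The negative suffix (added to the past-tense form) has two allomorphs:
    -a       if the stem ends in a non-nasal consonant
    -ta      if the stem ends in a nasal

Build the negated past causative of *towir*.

towiriwifa

Since the final consonant of *towir* is /r/ (voiced), it takes -i, giving *towiri*.
Since the last vowel of the causative form *towiri* is /i/ (a front vowel), it takes -wif, giving *towiriwif*.
The final consonant of the past-tense form *towiriwif* is /f/, which is non-nasal, so the negative suffix is -a, giving *towiriwifa*.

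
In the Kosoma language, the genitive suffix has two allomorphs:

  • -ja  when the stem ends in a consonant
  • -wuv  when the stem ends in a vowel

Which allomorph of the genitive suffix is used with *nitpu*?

The final sound of *nitpu* is /u/, which is a vowel, so the suffix is -wuv.

-wuv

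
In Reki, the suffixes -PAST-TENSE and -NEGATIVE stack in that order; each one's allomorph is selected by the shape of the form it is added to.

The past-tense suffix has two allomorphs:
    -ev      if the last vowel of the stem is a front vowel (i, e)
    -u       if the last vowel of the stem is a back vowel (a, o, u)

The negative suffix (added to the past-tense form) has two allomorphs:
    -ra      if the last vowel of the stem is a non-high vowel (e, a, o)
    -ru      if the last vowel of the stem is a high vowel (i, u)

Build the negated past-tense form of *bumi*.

bumievra

Since the last vowel of *bumi* is /i/ (a front vowel), it takes -ev, giving *bumiev*.
The past-tense form *bumiev* — last vowel /e/ (a non-high vowel) → -ra → *bumievra*.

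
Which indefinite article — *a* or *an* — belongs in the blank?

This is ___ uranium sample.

The indefinite article is chosen by the initial *sound* of the following word, not its spelling.
*uranium* begins with the sound /jʊ/ (u pronounced /jʊ/) — a consonant sound.
So the article is *a*: This is a uranium sample.

a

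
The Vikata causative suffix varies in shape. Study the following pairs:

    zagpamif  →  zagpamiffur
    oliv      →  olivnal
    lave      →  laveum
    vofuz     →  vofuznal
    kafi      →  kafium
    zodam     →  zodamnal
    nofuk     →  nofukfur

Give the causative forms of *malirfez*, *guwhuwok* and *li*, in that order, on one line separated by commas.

malirfeznal, guwhuwokfur, lium

The suffix is conditioned by the final sound: -fur when the stem ends in a voiceless consonant (*zagpamif*, *nofuk*); -nal when the stem ends in a voiced consonant (*oliv*, *vofuz*, *zodam*); -um when the stem ends in a vowel (*lave*, *kafi*).
The final sound of *malirfez* is /z/, which is a voiced consonant, so the suffix is -nal, giving *malirfeznal*.
*guwhuwok* — final sound /k/ (a voiceless consonant) → -fur → *guwhuwokfur*.
*li*: final sound = /i/, a vowel → -um → *lium*.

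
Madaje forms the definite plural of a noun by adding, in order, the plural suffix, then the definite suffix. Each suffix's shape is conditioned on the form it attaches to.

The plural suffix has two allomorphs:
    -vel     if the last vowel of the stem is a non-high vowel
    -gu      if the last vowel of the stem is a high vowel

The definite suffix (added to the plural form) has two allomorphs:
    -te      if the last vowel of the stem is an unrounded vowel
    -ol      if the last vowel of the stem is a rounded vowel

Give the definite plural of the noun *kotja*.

kotjavelte

Since the last vowel of *kotja* is /a/ (a non-high vowel), it takes -vel, giving *kotjavel*.
The last vowel of the plural form *kotjavel* is /e/, which is an unrounded vowel, so the definite suffix is -te, giving *kotjavelte*.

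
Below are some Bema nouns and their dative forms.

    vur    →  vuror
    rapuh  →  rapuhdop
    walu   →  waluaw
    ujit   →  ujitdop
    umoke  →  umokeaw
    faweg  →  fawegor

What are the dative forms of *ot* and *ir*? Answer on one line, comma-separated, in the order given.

otdop, iror

The pattern is voicing of the final sound: -dop when the stem ends in a voiceless consonant (*rapuh*, *ujit*); -or when the stem ends in a voiced consonant (*vur*, *faweg*); -aw when the stem ends in a vowel (*walu*, *umoke*).
The final sound of *ot* is /t/, which is a voiceless consonant, so the suffix is -dop, giving *otdop*.
The final sound of *ir* is /r/, which is a voiced consonant, so the suffix is -or, giving *iror*.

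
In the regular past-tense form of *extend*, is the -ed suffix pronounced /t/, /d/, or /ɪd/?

/ɪd/

The stem *extend* ends in /t/ or /d/.
The -ed suffix is realized as /ɪd/ after /t, d/; as /t/ after other voiceless consonants; and as /d/ after other voiced sounds.
So -ed on *extend* is pronounced /ɪd/.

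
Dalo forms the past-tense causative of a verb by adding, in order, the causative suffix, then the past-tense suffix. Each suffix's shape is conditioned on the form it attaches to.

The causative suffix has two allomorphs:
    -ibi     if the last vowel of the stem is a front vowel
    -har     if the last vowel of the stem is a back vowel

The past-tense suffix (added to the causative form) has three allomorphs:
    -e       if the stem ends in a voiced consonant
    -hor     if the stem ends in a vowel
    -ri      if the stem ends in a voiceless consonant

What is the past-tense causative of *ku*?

Since the last vowel of *ku* is /u/ (a back vowel), it takes -har, giving *kuhar*.
The causative form *kuhar*: final sound = /r/, a voiced consonant → -e → *kuhare*.

kuhare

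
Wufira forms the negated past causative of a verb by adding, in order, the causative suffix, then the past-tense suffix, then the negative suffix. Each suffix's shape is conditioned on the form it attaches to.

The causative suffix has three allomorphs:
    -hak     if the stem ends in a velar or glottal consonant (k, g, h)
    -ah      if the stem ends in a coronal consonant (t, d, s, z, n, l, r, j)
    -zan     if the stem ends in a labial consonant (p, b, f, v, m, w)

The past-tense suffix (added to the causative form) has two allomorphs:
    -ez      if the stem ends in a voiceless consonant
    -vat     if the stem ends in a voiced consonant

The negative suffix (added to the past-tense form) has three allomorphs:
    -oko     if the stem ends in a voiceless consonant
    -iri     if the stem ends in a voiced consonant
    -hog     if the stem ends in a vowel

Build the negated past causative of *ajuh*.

ajuhhakeziri

Since the final consonant of *ajuh* is /h/ (velar/glottal), it takes -hak, giving *ajuhhak*.
The causative form *ajuhhak*: final consonant = /k/, voiceless → -ez → *ajuhhakez*.
The past-tense form *ajuhhakez*: final sound = /z/, a voiced consonant → -iri → *ajuhhakeziri*.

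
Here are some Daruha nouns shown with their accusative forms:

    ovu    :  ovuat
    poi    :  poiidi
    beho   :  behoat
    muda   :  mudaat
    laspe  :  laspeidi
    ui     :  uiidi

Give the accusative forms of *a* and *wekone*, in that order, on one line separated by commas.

The suffix is conditioned by the last vowel: -idi when the last vowel of the stem is a front vowel (*poi*, *laspe*, *ui*); -at when the last vowel of the stem is a back vowel (*ovu*, *beho*, *muda*).
The last vowel of *a* is /a/, which is a back vowel, so the suffix is -at, giving *aat*.
Since the last vowel of *wekone* is /e/ (a front vowel), it takes -idi, giving *wekoneidi*.

aat, wekoneidi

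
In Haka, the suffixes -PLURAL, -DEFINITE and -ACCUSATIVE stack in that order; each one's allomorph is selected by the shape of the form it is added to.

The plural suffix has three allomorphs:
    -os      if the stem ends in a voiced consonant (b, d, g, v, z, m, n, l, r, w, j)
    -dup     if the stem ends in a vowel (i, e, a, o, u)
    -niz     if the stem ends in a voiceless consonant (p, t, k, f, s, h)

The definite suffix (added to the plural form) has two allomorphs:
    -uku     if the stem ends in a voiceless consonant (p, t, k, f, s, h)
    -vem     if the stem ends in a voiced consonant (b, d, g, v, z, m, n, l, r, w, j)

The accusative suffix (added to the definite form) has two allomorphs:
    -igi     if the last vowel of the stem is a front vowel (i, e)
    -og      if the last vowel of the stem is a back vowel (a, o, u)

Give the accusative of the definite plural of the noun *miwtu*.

miwtudupukuog

The final sound of *miwtu* is /u/, which is a vowel, so the plural suffix is -dup, giving *miwtudup*.
The plural form *miwtudup* — final consonant /p/ (voiceless) → -uku → *miwtudupuku*.
Since the last vowel of the definite form *miwtudupuku* is /u/ (a back vowel), it takes -og, giving *miwtudupukuog*.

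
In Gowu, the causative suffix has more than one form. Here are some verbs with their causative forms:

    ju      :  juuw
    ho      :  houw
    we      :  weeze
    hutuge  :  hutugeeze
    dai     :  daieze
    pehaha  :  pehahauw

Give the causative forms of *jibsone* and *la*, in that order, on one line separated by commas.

jibsoneeze, lauw

The alternation tracks the last vowel of the stem — -eze when the last vowel of the stem is a front vowel (*we*, *hutuge*, *dai*); -uw when the last vowel of the stem is a back vowel (*ju*, *ho*, *pehaha*).
The last vowel of *jibsone* is /e/, which is a front vowel, so the suffix is -eze, giving *jibsoneeze*.
*la* — last vowel /a/ (a back vowel) → -uw → *lauw*.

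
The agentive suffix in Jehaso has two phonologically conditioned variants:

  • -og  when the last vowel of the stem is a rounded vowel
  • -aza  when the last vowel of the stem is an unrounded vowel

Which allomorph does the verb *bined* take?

*bined* — last vowel /e/ (an unrounded vowel) → -aza.

-aza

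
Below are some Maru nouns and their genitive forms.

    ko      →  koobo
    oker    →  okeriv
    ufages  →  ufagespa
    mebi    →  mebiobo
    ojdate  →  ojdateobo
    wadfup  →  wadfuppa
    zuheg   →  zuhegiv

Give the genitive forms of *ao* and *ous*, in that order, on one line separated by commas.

The pattern is voicing of the final sound: -pa when the stem ends in a voiceless consonant (*ufages*, *wadfup*); -iv when the stem ends in a voiced consonant (*oker*, *zuheg*); -obo when the stem ends in a vowel (*ko*, *mebi*, *ojdate*).
*ao* — final sound /o/ (a vowel) → -obo → *aoobo*.
*ous*: final sound = /s/, a voiceless consonant → -pa → *ouspa*.

aoobo, ouspa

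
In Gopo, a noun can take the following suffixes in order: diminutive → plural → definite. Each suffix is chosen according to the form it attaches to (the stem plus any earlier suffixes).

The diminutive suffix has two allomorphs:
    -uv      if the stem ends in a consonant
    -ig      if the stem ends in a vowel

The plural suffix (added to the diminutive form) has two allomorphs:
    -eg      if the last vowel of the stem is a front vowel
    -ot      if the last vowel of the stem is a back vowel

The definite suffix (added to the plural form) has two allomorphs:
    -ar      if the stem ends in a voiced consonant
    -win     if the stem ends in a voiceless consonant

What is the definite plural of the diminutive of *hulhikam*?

Since the final sound of *hulhikam* is /m/ (a consonant), it takes -uv, giving *hulhikamuv*.
The diminutive form *hulhikamuv* — last vowel /u/ (a back vowel) → -ot → *hulhikamuvot*.
Since the final consonant of the plural form *hulhikamuvot* is /t/ (voiceless), it takes -win, giving *hulhikamuvotwin*.

hulhikamuvotwin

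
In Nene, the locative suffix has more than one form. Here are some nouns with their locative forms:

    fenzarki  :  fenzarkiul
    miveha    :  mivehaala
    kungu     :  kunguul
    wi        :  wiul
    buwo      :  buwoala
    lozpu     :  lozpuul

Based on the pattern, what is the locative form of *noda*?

nodaala

The pattern is height harmony: -ul when the last vowel of the stem is a high vowel (*fenzarki*, *kungu*, *wi*, *lozpu*); -ala when the last vowel of the stem is a non-high vowel (*miveha*, *buwo*).
*noda*: last vowel = /a/, a non-high vowel → -ala → *nodaala*.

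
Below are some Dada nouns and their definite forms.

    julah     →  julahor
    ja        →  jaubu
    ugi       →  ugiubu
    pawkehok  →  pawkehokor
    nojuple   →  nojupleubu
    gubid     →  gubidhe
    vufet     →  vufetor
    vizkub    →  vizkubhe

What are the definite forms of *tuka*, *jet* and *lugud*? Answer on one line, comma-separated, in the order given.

The suffix is conditioned by the final sound: -or when the stem ends in a voiceless consonant (*julah*, *pawkehok*, *vufet*); -he when the stem ends in a voiced consonant (*gubid*, *vizkub*); -ubu when the stem ends in a vowel (*ja*, *ugi*, *nojuple*).
*tuka* — final sound /a/ (a vowel) → -ubu → *tukaubu*.
*jet*: final sound = /t/, a voiceless consonant → -or → *jetor*.
*lugud*: final sound = /d/, a voiced consonant → -he → *lugudhe*.

tukaubu, jetor, lugudhe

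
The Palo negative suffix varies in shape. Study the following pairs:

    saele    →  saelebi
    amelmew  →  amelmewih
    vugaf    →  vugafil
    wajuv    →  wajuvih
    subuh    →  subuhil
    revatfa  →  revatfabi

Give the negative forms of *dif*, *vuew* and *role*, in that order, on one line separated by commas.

The suffix is conditioned by the final sound: -il when the stem ends in a voiceless consonant (*vugaf*, *subuh*); -ih when the stem ends in a voiced consonant (*amelmew*, *wajuv*); -bi when the stem ends in a vowel (*saele*, *revatfa*).
The final sound of *dif* is /f/, which is a voiceless consonant, so the suffix is -il, giving *difil*.
The final sound of *vuew* is /w/, which is a voiced consonant, so the suffix is -ih, giving *vuewih*.
The final sound of *role* is /e/, which is a vowel, so the suffix is -bi, giving *rolebi*.

difil, vuewih, rolebi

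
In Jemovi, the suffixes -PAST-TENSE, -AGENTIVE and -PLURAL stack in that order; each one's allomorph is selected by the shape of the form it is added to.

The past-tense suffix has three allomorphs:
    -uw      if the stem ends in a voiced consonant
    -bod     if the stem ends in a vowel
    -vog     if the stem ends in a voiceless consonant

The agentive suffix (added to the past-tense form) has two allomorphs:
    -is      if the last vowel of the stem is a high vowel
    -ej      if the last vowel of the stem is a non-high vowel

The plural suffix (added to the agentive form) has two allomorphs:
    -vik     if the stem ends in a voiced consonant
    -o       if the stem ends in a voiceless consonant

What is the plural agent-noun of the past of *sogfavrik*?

*sogfavrik*: final sound = /k/, a voiceless consonant → -vog → *sogfavrikvog*.
The past-tense form *sogfavrikvog*: last vowel = /o/, a non-high vowel → -ej → *sogfavrikvogej*.
The agentive form *sogfavrikvogej* — final consonant /j/ (voiced) → -vik → *sogfavrikvogejvik*.

sogfavrikvogejvik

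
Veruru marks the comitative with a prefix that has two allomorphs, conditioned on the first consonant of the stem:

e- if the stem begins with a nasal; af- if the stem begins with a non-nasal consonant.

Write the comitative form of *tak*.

aftak

*tak* — first consonant /t/ (non-nasal) → af- → *aftak*.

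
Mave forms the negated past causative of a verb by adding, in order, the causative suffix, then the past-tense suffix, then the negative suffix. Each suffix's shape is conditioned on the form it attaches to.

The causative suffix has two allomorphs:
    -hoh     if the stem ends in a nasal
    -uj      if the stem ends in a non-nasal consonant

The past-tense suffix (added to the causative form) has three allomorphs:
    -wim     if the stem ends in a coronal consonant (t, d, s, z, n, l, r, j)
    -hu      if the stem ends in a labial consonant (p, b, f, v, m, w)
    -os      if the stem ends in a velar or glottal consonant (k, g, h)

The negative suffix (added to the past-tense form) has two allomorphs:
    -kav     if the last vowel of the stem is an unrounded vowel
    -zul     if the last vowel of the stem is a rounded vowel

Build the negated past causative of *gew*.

*gew* — final consonant /w/ (non-nasal) → -uj → *gewuj*.
Since the final consonant of the causative form *gewuj* is /j/ (coronal), it takes -wim, giving *gewujwim*.
The past-tense form *gewujwim*: last vowel = /i/, an unrounded vowel → -kav → *gewujwimkav*.

gewujwimkav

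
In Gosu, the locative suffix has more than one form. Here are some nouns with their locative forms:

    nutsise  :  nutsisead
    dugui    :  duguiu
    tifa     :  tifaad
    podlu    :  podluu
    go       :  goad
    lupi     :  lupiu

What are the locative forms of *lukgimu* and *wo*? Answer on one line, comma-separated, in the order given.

lukgimuu, woad

Looking at the last vowel of each stem: -u when the last vowel of the stem is a high vowel (*dugui*, *podlu*, *lupi*); -ad when the last vowel of the stem is a non-high vowel (*nutsise*, *tifa*, *go*).
Since the last vowel of *lukgimu* is /u/ (a high vowel), it takes -u, giving *lukgimuu*.
*wo* — last vowel /o/ (a non-high vowel) → -ad → *woad*.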